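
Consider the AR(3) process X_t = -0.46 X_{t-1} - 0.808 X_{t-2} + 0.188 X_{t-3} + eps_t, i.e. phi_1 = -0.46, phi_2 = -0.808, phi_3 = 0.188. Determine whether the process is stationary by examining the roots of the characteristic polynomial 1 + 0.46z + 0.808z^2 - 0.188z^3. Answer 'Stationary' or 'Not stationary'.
\text{Stationary}

The AR(p) characteristic polynomial is P(z) = 1 + 0.46z + 0.808z^2 - 0.188z^3.
Stationarity requires all roots to lie outside the unit circle, i.e. |z| > 1 for every root.
Degree 3: look for a simple real root z0 first, then factor out (1 - z/z0) and solve the remaining quadratic.
Testing z0 = 5: P(5) = 1 + (0.46)(5) + (0.808)(5)^2 + (-0.188)(5)^3
  = 1 + (2.3) + (20.2) + (-23.5) = 0.  So z_0 = 5 is a root, |z_0| = 5.
Divide out the factor (1 - 0.2 z) = (1 - z/z0) (since 1/z0 = 0.2):
  P(z) = (1 - 0.2 z)(1 + (0.66) z + (0.94) z^2)
  [check: z-coef 0.66 - (0.2) = 0.46; z^2-coef 0.94 - (0.2)(0.66) = 0.808; z^3-coef -(0.2)(0.94) = -0.188.]
Remaining roots from the quadratic factor 1 + (0.66) z + (0.94) z^2:
  Set 1 + (0.66) z + (0.94) z^2 = 0, i.e. a z^2 + b z + c = 0 with a = 0.94, b = 0.66, c = 1.
  Discriminant D = b^2 - 4ac = (0.66)^2 - 4*(0.94)*1 = 0.4356 - (3.76) = -3.3244.
  D < 0, so the roots are the complex-conjugate pair z = (-b +/- i sqrt(-D)) / (2a) = -0.3511 +/- 0.9698i.
  For a conjugate pair |z|^2 = z * conj(z) = (product of roots) = c/a = 1/(0.94) = 1.06383, so |z| = sqrt(1.06383) = 1.0314 for both roots.
Moduli of all roots: 5.0000, 1.0314, 1.0314.
All moduli strictly greater than 1? Yes.
Verdict: Stationary.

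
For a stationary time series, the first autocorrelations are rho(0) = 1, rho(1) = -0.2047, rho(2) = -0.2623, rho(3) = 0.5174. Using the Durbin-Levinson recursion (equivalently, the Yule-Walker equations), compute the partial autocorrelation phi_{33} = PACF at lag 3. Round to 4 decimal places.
\phi_{33} = 0.4430

The PACF at lag k is phi_{kk}, the last component of the solution
to the Yule-Walker system G_k phi = r_k where
  (G_k)_{ij} = rho(|i - j|), (r_k)_i = rho(i), i,j = 1..k.
Equivalently, Durbin-Levinson gives phi_{kk} iteratively:
  phi_{11} = rho(1)
  phi_{kk} = [rho(k) - sum_{j=1..k-1} phi_{k-1,j} rho(k-j)]
            / [1 - sum_{j=1..k-1} phi_{k-1,j} rho(j)],
  phi_{k,j} = phi_{k-1,j} - phi_{kk} phi_{k-1,k-j},  j = 1..k-1.
Step k = 1:
  phi_11 = rho(1) = -0.2047.
Step k = 2:
  phi_22 = [rho(2) - phi_11 rho(1)] / [1 - phi_11 rho(1)] = [-0.2623 - (-0.2047)(-0.2047)] / [1 - (-0.2047)(-0.2047)]
         = -0.30420209 / 0.95809791 = -0.317506.
  Update: phi_21 = phi_11 - phi_22 phi_11 = -0.2047 - (-0.317506)(-0.2047) = -0.269694.
Step k = 3:
  phi_33 = [rho(3) - phi_21 rho(2) - phi_22 rho(1)] / [1 - phi_21 rho(1) - phi_22 rho(2)]
    numerator   = 0.5174 - (-0.269694)(-0.2623) - (-0.317506)(-0.2047) = 0.38166585
    denominator = 1 - (-0.269694)(-0.2047) - (-0.317506)(-0.2623) = 0.86151184
  phi_33 = 0.38166585 / 0.86151184 = 0.443.
Therefore phi_{33} = 0.4430.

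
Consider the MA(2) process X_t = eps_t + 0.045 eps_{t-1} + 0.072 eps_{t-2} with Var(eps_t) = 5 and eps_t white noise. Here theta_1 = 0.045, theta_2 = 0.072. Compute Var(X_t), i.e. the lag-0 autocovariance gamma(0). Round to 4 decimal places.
\gamma(0) = 5.0360

For an MA(q) process X_t = eps_t + sum_i theta_i eps_{t-i} with
Var(eps_t) = sigma^2, the variance is
  gamma(0) = sigma^2 * (1 + sum_i theta_i^2).
  sum_i theta_i^2 = (0.045)^2 + (0.072)^2 = 0.002025 + 0.005184 = 0.007209.
  gamma(0) = 5 * (1 + 0.007209) = 5 * 1.007209 = 5.036045, which rounds to 5.0360.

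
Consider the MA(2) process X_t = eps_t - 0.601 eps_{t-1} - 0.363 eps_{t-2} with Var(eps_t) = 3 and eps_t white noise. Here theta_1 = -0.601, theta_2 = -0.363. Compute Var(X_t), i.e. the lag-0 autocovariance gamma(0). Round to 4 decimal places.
\gamma(0) = 4.4789

For an MA(q) process X_t = eps_t + sum_i theta_i eps_{t-i} with
Var(eps_t) = sigma^2, the variance is
  gamma(0) = sigma^2 * (1 + sum_i theta_i^2).
  sum_i theta_i^2 = (-0.601)^2 + (-0.363)^2 = 0.361201 + 0.131769 = 0.49297.
  gamma(0) = 3 * (1 + 0.49297) = 3 * 1.49297 = 4.47891, which rounds to 4.4789.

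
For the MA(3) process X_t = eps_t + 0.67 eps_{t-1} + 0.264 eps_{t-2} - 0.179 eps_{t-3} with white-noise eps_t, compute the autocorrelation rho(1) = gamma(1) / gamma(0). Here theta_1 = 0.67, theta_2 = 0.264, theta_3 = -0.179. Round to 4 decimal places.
\rho(1) = 0.5157

For an MA(q) process with theta_0 = 1, the autocovariance is
  gamma(k) = sigma^2 * sum_{i=0..q-k} theta_i * theta_{i+k},
and rho(k) = gamma(k) / gamma(0). Sigma^2 cancels.
  numerator   = (1)*(0.67) + (0.67)*(0.264) + (0.264)*(-0.179) = 0.799624.
  denominator = (1)^2 + (0.67)^2 + (0.264)^2 + (-0.179)^2 = 1.550637.
  rho(1) = 0.799624 / 1.550637 = 0.5157.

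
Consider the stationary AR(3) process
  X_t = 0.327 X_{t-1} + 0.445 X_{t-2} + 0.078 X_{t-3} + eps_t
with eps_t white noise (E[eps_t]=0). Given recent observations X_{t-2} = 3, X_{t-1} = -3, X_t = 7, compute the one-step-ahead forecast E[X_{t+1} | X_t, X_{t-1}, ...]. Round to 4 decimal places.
E[X_{t+1} \mid \mathcal F_t] = 1.1880

For an AR(p) model X_t = c + sum_i phi_i X_{t-i} + eps_t, the
one-step-ahead conditional mean is
  E[X_{t+1} | X_t, ...] = c + sum_i phi_i X_{t+1-i}.
Substitute known values:
  E[X_{t+1} | ...] = (0.327) * (7) + (0.445) * (-3) + (0.078) * (3)
                   = 1.1880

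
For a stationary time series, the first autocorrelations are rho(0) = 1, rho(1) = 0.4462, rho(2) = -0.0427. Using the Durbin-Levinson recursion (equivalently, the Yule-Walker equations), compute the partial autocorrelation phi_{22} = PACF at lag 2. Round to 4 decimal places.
\phi_{22} = -0.3019

The PACF at lag k is phi_{kk}, the last component of the solution
to the Yule-Walker system G_k phi = r_k where
  (G_k)_{ij} = rho(|i - j|), (r_k)_i = rho(i), i,j = 1..k.
Equivalently, Durbin-Levinson gives phi_{kk} iteratively:
  phi_{11} = rho(1)
  phi_{kk} = [rho(k) - sum_{j=1..k-1} phi_{k-1,j} rho(k-j)]
            / [1 - sum_{j=1..k-1} phi_{k-1,j} rho(j)],
  phi_{k,j} = phi_{k-1,j} - phi_{kk} phi_{k-1,k-j},  j = 1..k-1.
Step k = 1:
  phi_11 = rho(1) = 0.4462.
Step k = 2:
  phi_22 = [rho(2) - phi_11 rho(1)] / [1 - phi_11 rho(1)] = [-0.0427 - (0.4462)(0.4462)] / [1 - (0.4462)(0.4462)]
         = -0.24179444 / 0.80090556 = -0.3019.
Therefore phi_{22} = -0.3019.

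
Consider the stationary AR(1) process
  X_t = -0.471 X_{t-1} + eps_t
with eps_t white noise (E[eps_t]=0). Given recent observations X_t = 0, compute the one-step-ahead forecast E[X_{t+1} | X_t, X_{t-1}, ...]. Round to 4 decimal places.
E[X_{t+1} \mid \mathcal F_t] = 0.0000

For an AR(p) model X_t = c + sum_i phi_i X_{t-i} + eps_t, the
one-step-ahead conditional mean is
  E[X_{t+1} | X_t, ...] = c + sum_i phi_i X_{t+1-i}.
Substitute known values:
  E[X_{t+1} | ...] = (-0.471) * (0)
                   = 0.0000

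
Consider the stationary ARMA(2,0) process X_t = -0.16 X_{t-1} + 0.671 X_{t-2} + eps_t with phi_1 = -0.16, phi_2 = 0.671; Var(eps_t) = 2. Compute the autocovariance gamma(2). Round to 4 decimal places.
\gamma(2) = 3.5680

Multiply the model equation by X_{t-k} and take expectations. With theta_0 = psi_0 = 1 and psi_j the MA(infinity) weights, this gives
  gamma(k) - sum_i phi_i gamma(k-i) = c_k,
  c_k = sigma^2 * sum_{j=k..q} theta_j psi_{j-k}   (c_k = 0 for k > q),
using gamma(-m) = gamma(m).
Pure AR (q = 0): c_0 = sigma^2 = 2, c_k = 0 for k >= 1.
Equations for k = 0, 1, 2 (AR order 2, c_2 = 0):
  (E0) gamma(0) = phi_1 gamma(1) + phi_2 gamma(2) + c_0
  (E1) gamma(1) = phi_1 gamma(0) + phi_2 gamma(1) + c_1
  (E2) gamma(2) = phi_1 gamma(1) + phi_2 gamma(0)
From (E1): gamma(1) = A gamma(0) + B with
  A = phi_1 / (1 - phi_2) = -0.16 / 0.329 = -0.486322,   B = c_1 / (1 - phi_2) = 0 / 0.329 = 0.
Insert (E2) into (E0): gamma(0) (1 - phi_2^2) = phi_1 (1 + phi_2) gamma(1) + c_0.
  phi_1 (1 + phi_2) = (-0.16)(1.671) = -0.26736,   1 - phi_2^2 = 0.549759.
Replace gamma(1) by A gamma(0) + B and collect gamma(0):
  gamma(0) [0.549759 - (-0.26736)(-0.486322)] = c_0 = 2
  gamma(0) * 0.419736 = 2
  gamma(0) = 2 / 0.419736 = 4.764901.
  gamma(1) = A gamma(0) = (-0.486322)(4.764901) = -2.317277.
  gamma(2) = phi_1 gamma(1) + phi_2 gamma(0) = (-0.16)(-2.317277) + (0.671)(4.764901) = 3.568013.
Therefore gamma(2) = 3.5680 (to 4 decimal places).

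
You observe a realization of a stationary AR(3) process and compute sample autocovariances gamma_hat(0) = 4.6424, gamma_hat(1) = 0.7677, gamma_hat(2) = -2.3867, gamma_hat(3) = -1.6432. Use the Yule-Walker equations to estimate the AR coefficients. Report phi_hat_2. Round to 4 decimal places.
\hat\phi_{2} = -0.5070

The Yule-Walker equations for an AR(p) process read, in matrix form,
  Gamma_p phi = r_p,   with   (Gamma_p)_{ij} = gamma(|i - j|),
                       (r_p)_i = gamma(i),   i,j = 1..p.
Substitute the sample gammas (Toeplitz matrix and right-hand side of size 3):
  Gamma_p = [[4.6424, 0.7677, -2.3867], [0.7677, 4.6424, 0.7677], [-2.3867, 0.7677, 4.6424]]
  r_p     = [0.7677, -2.3867, -1.6432]
Written out (R1..R3):
  (R1) 4.6424 phi_1 + 0.7677 phi_2 - 2.3867 phi_3 = 0.7677
  (R2) 0.7677 phi_1 + 4.6424 phi_2 + 0.7677 phi_3 = -2.3867
  (R3) -2.3867 phi_1 + 0.7677 phi_2 + 4.6424 phi_3 = -1.6432
Gaussian elimination:
  R2 <- R2 - (0.7677/4.6424) R1 = R2 - (0.165367) R1:  4.515448 phi_2 + 1.162382 phi_3 = -2.513652
  R3 <- R3 - (-2.3867/4.6424) R1 = R3 - (-0.514109) R1:  1.162382 phi_2 + 3.415376 phi_3 = -1.248518
  R3 <- R3 - (1.162382/4.515448) R2 = R3 - (0.257423) R2:  3.116152 phi_3 = -0.601446
Back-substitution:
  phi_hat_3 = -0.601446 / 3.116152 = -0.193009
  phi_hat_2 = (-2.513652 - (1.162382)(-0.193009)) / 4.515448 = -0.506993
  phi_hat_1 = (0.7677 - (0.7677)(-0.506993) - (-2.3867)(-0.193009)) / 4.6424 = 0.149979
So phi_hat = [0.1500, -0.5070, -0.1930].
Therefore phi_hat_2 = -0.5070.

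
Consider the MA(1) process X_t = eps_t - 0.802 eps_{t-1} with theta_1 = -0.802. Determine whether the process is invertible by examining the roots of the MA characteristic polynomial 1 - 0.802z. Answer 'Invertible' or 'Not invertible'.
\text{Invertible}

The MA(q) characteristic polynomial is P(z) = 1 - 0.802z.
Invertibility requires all roots to lie outside the unit circle, i.e. |z| > 1 for every root.
This is linear in z: 1 + (-0.802) z = 0  =>  z = -1/(-0.802) = 1.246883,  |z| = 1.246883.
Moduli of all roots: 1.2469.
All moduli strictly greater than 1? Yes.
Verdict: Invertible.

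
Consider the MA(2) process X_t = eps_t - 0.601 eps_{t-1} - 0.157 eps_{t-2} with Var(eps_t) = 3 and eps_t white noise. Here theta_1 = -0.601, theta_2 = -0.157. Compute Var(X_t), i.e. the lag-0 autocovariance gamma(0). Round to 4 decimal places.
\gamma(0) = 4.1576

For an MA(q) process X_t = eps_t + sum_i theta_i eps_{t-i} with
Var(eps_t) = sigma^2, the variance is
  gamma(0) = sigma^2 * (1 + sum_i theta_i^2).
  sum_i theta_i^2 = (-0.601)^2 + (-0.157)^2 = 0.361201 + 0.024649 = 0.38585.
  gamma(0) = 3 * (1 + 0.38585) = 3 * 1.38585 = 4.15755, which rounds to 4.1576.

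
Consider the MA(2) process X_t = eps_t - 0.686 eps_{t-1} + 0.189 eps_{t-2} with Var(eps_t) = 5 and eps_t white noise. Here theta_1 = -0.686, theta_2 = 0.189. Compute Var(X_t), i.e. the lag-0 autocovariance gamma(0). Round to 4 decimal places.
\gamma(0) = 7.5316

For an MA(q) process X_t = eps_t + sum_i theta_i eps_{t-i} with
Var(eps_t) = sigma^2, the variance is
  gamma(0) = sigma^2 * (1 + sum_i theta_i^2).
  sum_i theta_i^2 = (-0.686)^2 + (0.189)^2 = 0.470596 + 0.035721 = 0.506317.
  gamma(0) = 5 * (1 + 0.506317) = 5 * 1.506317 = 7.531585, which rounds to 7.5316.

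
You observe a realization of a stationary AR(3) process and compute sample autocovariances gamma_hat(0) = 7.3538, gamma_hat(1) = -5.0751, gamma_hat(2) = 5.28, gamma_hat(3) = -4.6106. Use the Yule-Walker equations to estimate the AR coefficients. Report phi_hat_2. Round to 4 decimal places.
\hat\phi_{2} = 0.4240

The Yule-Walker equations for an AR(p) process read, in matrix form,
  Gamma_p phi = r_p,   with   (Gamma_p)_{ij} = gamma(|i - j|),
                       (r_p)_i = gamma(i),   i,j = 1..p.
Substitute the sample gammas (Toeplitz matrix and right-hand side of size 3):
  Gamma_p = [[7.3538, -5.0751, 5.28], [-5.0751, 7.3538, -5.0751], [5.28, -5.0751, 7.3538]]
  r_p     = [-5.0751, 5.28, -4.6106]
Written out (R1..R3):
  (R1) 7.3538 phi_1 - 5.0751 phi_2 + 5.28 phi_3 = -5.0751
  (R2) -5.0751 phi_1 + 7.3538 phi_2 - 5.0751 phi_3 = 5.28
  (R3) 5.28 phi_1 - 5.0751 phi_2 + 7.3538 phi_3 = -4.6106
Gaussian elimination:
  R2 <- R2 - (-5.0751/7.3538) R1 = R2 - (-0.690133) R1:  3.851306 phi_2 - 1.431198 phi_3 = 1.777506
  R3 <- R3 - (5.28/7.3538) R1 = R3 - (0.717996) R1:  -1.431198 phi_2 + 3.56278 phi_3 = -0.966698
  R3 <- R3 - (-1.431198/3.851306) R2 = R3 - (-0.371614) R2:  3.030928 phi_3 = -0.306152
Back-substitution:
  phi_hat_3 = -0.306152 / 3.030928 = -0.101009
  phi_hat_2 = (1.777506 - (-1.431198)(-0.101009)) / 3.851306 = 0.423997
  phi_hat_1 = (-5.0751 - (-5.0751)(0.423997) - (5.28)(-0.101009)) / 7.3538 = -0.324994
So phi_hat = [-0.3250, 0.4240, -0.1010].
Therefore phi_hat_2 = 0.4240.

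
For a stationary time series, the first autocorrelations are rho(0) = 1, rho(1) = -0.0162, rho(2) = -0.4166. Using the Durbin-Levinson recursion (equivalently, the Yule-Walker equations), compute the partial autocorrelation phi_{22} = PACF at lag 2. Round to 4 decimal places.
\phi_{22} = -0.4170

The PACF at lag k is phi_{kk}, the last component of the solution
to the Yule-Walker system G_k phi = r_k where
  (G_k)_{ij} = rho(|i - j|), (r_k)_i = rho(i), i,j = 1..k.
Equivalently, Durbin-Levinson gives phi_{kk} iteratively:
  phi_{11} = rho(1)
  phi_{kk} = [rho(k) - sum_{j=1..k-1} phi_{k-1,j} rho(k-j)]
            / [1 - sum_{j=1..k-1} phi_{k-1,j} rho(j)],
  phi_{k,j} = phi_{k-1,j} - phi_{kk} phi_{k-1,k-j},  j = 1..k-1.
Step k = 1:
  phi_11 = rho(1) = -0.0162.
Step k = 2:
  phi_22 = [rho(2) - phi_11 rho(1)] / [1 - phi_11 rho(1)] = [-0.4166 - (-0.0162)(-0.0162)] / [1 - (-0.0162)(-0.0162)]
         = -0.41686244 / 0.99973756 = -0.417.
Therefore phi_{22} = -0.4170.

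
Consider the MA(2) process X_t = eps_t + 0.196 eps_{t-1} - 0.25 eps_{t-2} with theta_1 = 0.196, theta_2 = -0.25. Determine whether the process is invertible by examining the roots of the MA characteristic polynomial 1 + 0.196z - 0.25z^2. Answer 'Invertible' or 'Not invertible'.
\text{Invertible}

The MA(q) characteristic polynomial is P(z) = 1 + 0.196z - 0.25z^2.
Invertibility requires all roots to lie outside the unit circle, i.e. |z| > 1 for every root.
Set 1 + (0.196) z + (-0.25) z^2 = 0, i.e. a z^2 + b z + c = 0 with a = -0.25, b = 0.196, c = 1.
Discriminant D = b^2 - 4ac = (0.196)^2 - 4*(-0.25)*1 = 0.038416 - (-1) = 1.038416.
D >= 0, so the roots are real: z = (-b +/- sqrt(D)) / (2a) = (-0.196 +/- 1.019027) / (-0.5).
  z_1 = (-0.196 + 1.019027) / (-0.5) = -1.6461,   |z_1| = 1.6461.
  z_2 = (-0.196 - 1.019027) / (-0.5) = 2.4301,   |z_2| = 2.4301.
Moduli of all roots: 1.6461, 2.4301.
All moduli strictly greater than 1? Yes.
Verdict: Invertible.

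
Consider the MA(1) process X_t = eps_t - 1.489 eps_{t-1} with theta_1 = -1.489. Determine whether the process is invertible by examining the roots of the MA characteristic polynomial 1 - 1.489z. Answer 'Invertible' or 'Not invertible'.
\text{Not invertible}

The MA(q) characteristic polynomial is P(z) = 1 - 1.489z.
Invertibility requires all roots to lie outside the unit circle, i.e. |z| > 1 for every root.
This is linear in z: 1 + (-1.489) z = 0  =>  z = -1/(-1.489) = 0.671592,  |z| = 0.671592.
Moduli of all roots: 0.6716.
All moduli strictly greater than 1? No.
Verdict: Not invertible.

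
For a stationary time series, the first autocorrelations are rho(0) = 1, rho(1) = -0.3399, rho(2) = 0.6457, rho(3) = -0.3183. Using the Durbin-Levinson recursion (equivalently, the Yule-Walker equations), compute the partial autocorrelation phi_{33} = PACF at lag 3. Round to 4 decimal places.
\phi_{33} = -0.0470

The PACF at lag k is phi_{kk}, the last component of the solution
to the Yule-Walker system G_k phi = r_k where
  (G_k)_{ij} = rho(|i - j|), (r_k)_i = rho(i), i,j = 1..k.
Equivalently, Durbin-Levinson gives phi_{kk} iteratively:
  phi_{11} = rho(1)
  phi_{kk} = [rho(k) - sum_{j=1..k-1} phi_{k-1,j} rho(k-j)]
            / [1 - sum_{j=1..k-1} phi_{k-1,j} rho(j)],
  phi_{k,j} = phi_{k-1,j} - phi_{kk} phi_{k-1,k-j},  j = 1..k-1.
Step k = 1:
  phi_11 = rho(1) = -0.3399.
Step k = 2:
  phi_22 = [rho(2) - phi_11 rho(1)] / [1 - phi_11 rho(1)] = [0.6457 - (-0.3399)(-0.3399)] / [1 - (-0.3399)(-0.3399)]
         = 0.53016799 / 0.88446799 = 0.59942.
  Update: phi_21 = phi_11 - phi_22 phi_11 = -0.3399 - (0.59942)(-0.3399) = -0.136157.
Step k = 3:
  phi_33 = [rho(3) - phi_21 rho(2) - phi_22 rho(1)] / [1 - phi_21 rho(1) - phi_22 rho(2)]
    numerator   = -0.3183 - (-0.136157)(0.6457) - (0.59942)(-0.3399) = -0.02664045
    denominator = 1 - (-0.136157)(-0.3399) - (0.59942)(0.6457) = 0.56667458
  phi_33 = -0.02664045 / 0.56667458 = -0.047.
Therefore phi_{33} = -0.0470.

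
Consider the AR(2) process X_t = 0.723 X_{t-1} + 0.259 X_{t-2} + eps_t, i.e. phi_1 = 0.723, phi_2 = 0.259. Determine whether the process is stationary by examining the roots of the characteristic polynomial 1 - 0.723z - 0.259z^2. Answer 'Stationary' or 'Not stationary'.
\text{Stationary}

The AR(p) characteristic polynomial is P(z) = 1 - 0.723z - 0.259z^2.
Stationarity requires all roots to lie outside the unit circle, i.e. |z| > 1 for every root.
Set 1 + (-0.723) z + (-0.259) z^2 = 0, i.e. a z^2 + b z + c = 0 with a = -0.259, b = -0.723, c = 1.
Discriminant D = b^2 - 4ac = (-0.723)^2 - 4*(-0.259)*1 = 0.522729 - (-1.036) = 1.558729.
D >= 0, so the roots are real: z = (-b +/- sqrt(D)) / (2a) = (0.723 +/- 1.248491) / (-0.518).
  z_1 = (0.723 + 1.248491) / (-0.518) = -3.806,   |z_1| = 3.806.
  z_2 = (0.723 - 1.248491) / (-0.518) = 1.0145,   |z_2| = 1.0145.
Moduli of all roots: 3.8060, 1.0145.
All moduli strictly greater than 1? Yes.
Verdict: Stationary.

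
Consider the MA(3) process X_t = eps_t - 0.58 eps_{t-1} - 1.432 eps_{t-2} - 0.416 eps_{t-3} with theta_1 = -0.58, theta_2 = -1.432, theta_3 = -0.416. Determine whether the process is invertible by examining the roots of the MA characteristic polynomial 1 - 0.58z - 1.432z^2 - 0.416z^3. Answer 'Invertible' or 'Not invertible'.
\text{Not invertible}

The MA(q) characteristic polynomial is P(z) = 1 - 0.58z - 1.432z^2 - 0.416z^3.
Invertibility requires all roots to lie outside the unit circle, i.e. |z| > 1 for every root.
Degree 3: look for a simple real root z0 first, then factor out (1 - z/z0) and solve the remaining quadratic.
Testing z0 = -2.5: P(-2.5) = 1 + (-0.58)(-2.5) + (-1.432)(-2.5)^2 + (-0.416)(-2.5)^3
  = 1 + (1.45) + (-8.95) + (6.5) = 0.  So z_0 = -2.5 is a root, |z_0| = 2.5.
Divide out the factor (1 + 0.4 z) = (1 - z/z0) (since 1/z0 = -0.4):
  P(z) = (1 + 0.4 z)(1 + (-0.98) z + (-1.04) z^2)
  [check: z-coef -0.98 - (-0.4) = -0.58; z^2-coef -1.04 - (-0.4)(-0.98) = -1.432; z^3-coef -(-0.4)(-1.04) = -0.416.]
Remaining roots from the quadratic factor 1 + (-0.98) z + (-1.04) z^2:
  Set 1 + (-0.98) z + (-1.04) z^2 = 0, i.e. a z^2 + b z + c = 0 with a = -1.04, b = -0.98, c = 1.
  Discriminant D = b^2 - 4ac = (-0.98)^2 - 4*(-1.04)*1 = 0.9604 - (-4.16) = 5.1204.
  D >= 0, so the roots are real: z = (-b +/- sqrt(D)) / (2a) = (0.98 +/- 2.26283) / (-2.08).
    z_1 = (0.98 + 2.26283) / (-2.08) = -1.5591,   |z_1| = 1.5591.
    z_2 = (0.98 - 2.26283) / (-2.08) = 0.6167,   |z_2| = 0.6167.
Moduli of all roots: 2.5000, 1.5591, 0.6167.
All moduli strictly greater than 1? No.
Verdict: Not invertible.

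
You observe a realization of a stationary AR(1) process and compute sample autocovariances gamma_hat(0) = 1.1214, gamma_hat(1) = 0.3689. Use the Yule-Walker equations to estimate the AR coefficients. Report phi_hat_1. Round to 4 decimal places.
\hat\phi_{1} = 0.3290

The Yule-Walker equations for an AR(p) process read, in matrix form,
  Gamma_p phi = r_p,   with   (Gamma_p)_{ij} = gamma(|i - j|),
                       (r_p)_i = gamma(i),   i,j = 1..p.
Substitute the sample gammas (Toeplitz matrix and right-hand side of size 1):
  Gamma_p = [[1.1214]]
  r_p     = [0.3689]
With p = 1 this is the single equation gamma(0) phi_1 = gamma(1):
  phi_hat_1 = gamma(1) / gamma(0) = 0.3689 / 1.1214 = 0.3290.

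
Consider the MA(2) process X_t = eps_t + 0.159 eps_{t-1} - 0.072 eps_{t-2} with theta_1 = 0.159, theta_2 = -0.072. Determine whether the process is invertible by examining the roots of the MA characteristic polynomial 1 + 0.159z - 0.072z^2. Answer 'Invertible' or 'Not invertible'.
\text{Invertible}

The MA(q) characteristic polynomial is P(z) = 1 + 0.159z - 0.072z^2.
Invertibility requires all roots to lie outside the unit circle, i.e. |z| > 1 for every root.
Set 1 + (0.159) z + (-0.072) z^2 = 0, i.e. a z^2 + b z + c = 0 with a = -0.072, b = 0.159, c = 1.
Discriminant D = b^2 - 4ac = (0.159)^2 - 4*(-0.072)*1 = 0.025281 - (-0.288) = 0.313281.
D >= 0, so the roots are real: z = (-b +/- sqrt(D)) / (2a) = (-0.159 +/- 0.559715) / (-0.144).
  z_1 = (-0.159 + 0.559715) / (-0.144) = -2.7827,   |z_1| = 2.7827.
  z_2 = (-0.159 - 0.559715) / (-0.144) = 4.9911,   |z_2| = 4.9911.
Moduli of all roots: 2.7827, 4.9911.
All moduli strictly greater than 1? Yes.
Verdict: Invertible.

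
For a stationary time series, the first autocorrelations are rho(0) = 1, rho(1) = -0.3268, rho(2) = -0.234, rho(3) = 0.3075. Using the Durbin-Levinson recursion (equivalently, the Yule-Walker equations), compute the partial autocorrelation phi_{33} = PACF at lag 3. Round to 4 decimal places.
\phi_{33} = 0.1011

The PACF at lag k is phi_{kk}, the last component of the solution
to the Yule-Walker system G_k phi = r_k where
  (G_k)_{ij} = rho(|i - j|), (r_k)_i = rho(i), i,j = 1..k.
Equivalently, Durbin-Levinson gives phi_{kk} iteratively:
  phi_{11} = rho(1)
  phi_{kk} = [rho(k) - sum_{j=1..k-1} phi_{k-1,j} rho(k-j)]
            / [1 - sum_{j=1..k-1} phi_{k-1,j} rho(j)],
  phi_{k,j} = phi_{k-1,j} - phi_{kk} phi_{k-1,k-j},  j = 1..k-1.
Step k = 1:
  phi_11 = rho(1) = -0.3268.
Step k = 2:
  phi_22 = [rho(2) - phi_11 rho(1)] / [1 - phi_11 rho(1)] = [-0.234 - (-0.3268)(-0.3268)] / [1 - (-0.3268)(-0.3268)]
         = -0.34079824 / 0.89320176 = -0.381547.
  Update: phi_21 = phi_11 - phi_22 phi_11 = -0.3268 - (-0.381547)(-0.3268) = -0.451489.
Step k = 3:
  phi_33 = [rho(3) - phi_21 rho(2) - phi_22 rho(1)] / [1 - phi_21 rho(1) - phi_22 rho(2)]
    numerator   = 0.3075 - (-0.451489)(-0.234) - (-0.381547)(-0.3268) = 0.07716198
    denominator = 1 - (-0.451489)(-0.3268) - (-0.381547)(-0.234) = 0.76317129
  phi_33 = 0.07716198 / 0.76317129 = 0.1011.
Therefore phi_{33} = 0.1011.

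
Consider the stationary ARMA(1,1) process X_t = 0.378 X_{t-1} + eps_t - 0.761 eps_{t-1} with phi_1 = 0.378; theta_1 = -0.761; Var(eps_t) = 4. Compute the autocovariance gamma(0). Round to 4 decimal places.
\gamma(0) = 4.6846

Multiply the model equation by X_{t-k} and take expectations. With theta_0 = psi_0 = 1 and psi_j the MA(infinity) weights, this gives
  gamma(k) - sum_i phi_i gamma(k-i) = c_k,
  c_k = sigma^2 * sum_{j=k..q} theta_j psi_{j-k}   (c_k = 0 for k > q),
using gamma(-m) = gamma(m).
psi-weights needed (psi_j = theta_j + sum_i phi_i psi_{j-i}):
  psi_1 = theta_1 + phi_1 = -0.761 + (0.378) = -0.383
Right-hand sides:
  c_0 = sigma^2 (1 + theta_1 psi_1) = 4 * (1 + (-0.761)(-0.383)) = 4 * 1.291463 = 5.165852
  c_1 = sigma^2 theta_1 = 4 * (-0.761) = -3.044
  c_2 = 0
Equations for k = 0 and k = 1 (AR order 1):
  gamma(0) = phi_1 gamma(1) + c_0
  gamma(1) = phi_1 gamma(0) + c_1
Substituting the second into the first: gamma(0) (1 - phi_1^2) = c_0 + phi_1 c_1, so
  gamma(0) = (c_0 + phi_1 c_1) / (1 - phi_1^2) = (5.165852 + (0.378)(-3.044)) / (1 - (0.378)^2) = 4.01522 / 0.857116 = 4.68457.
Therefore gamma(0) = 4.6846 (to 4 decimal places).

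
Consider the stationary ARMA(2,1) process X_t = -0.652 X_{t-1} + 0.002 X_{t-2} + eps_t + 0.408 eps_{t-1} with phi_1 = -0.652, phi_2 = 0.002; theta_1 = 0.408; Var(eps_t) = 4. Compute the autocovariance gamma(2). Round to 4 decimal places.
\gamma(2) = 0.8253

Multiply the model equation by X_{t-k} and take expectations. With theta_0 = psi_0 = 1 and psi_j the MA(infinity) weights, this gives
  gamma(k) - sum_i phi_i gamma(k-i) = c_k,
  c_k = sigma^2 * sum_{j=k..q} theta_j psi_{j-k}   (c_k = 0 for k > q),
using gamma(-m) = gamma(m).
psi-weights needed (psi_j = theta_j + sum_i phi_i psi_{j-i}):
  psi_1 = theta_1 + phi_1 = 0.408 + (-0.652) = -0.244
Right-hand sides:
  c_0 = sigma^2 (1 + theta_1 psi_1) = 4 * (1 + (0.408)(-0.244)) = 4 * 0.900448 = 3.601792
  c_1 = sigma^2 theta_1 = 4 * (0.408) = 1.632
  c_2 = 0
Equations for k = 0, 1, 2 (AR order 2, c_2 = 0):
  (E0) gamma(0) = phi_1 gamma(1) + phi_2 gamma(2) + c_0
  (E1) gamma(1) = phi_1 gamma(0) + phi_2 gamma(1) + c_1
  (E2) gamma(2) = phi_1 gamma(1) + phi_2 gamma(0)
From (E1): gamma(1) = A gamma(0) + B with
  A = phi_1 / (1 - phi_2) = -0.652 / 0.998 = -0.653307,   B = c_1 / (1 - phi_2) = 1.632 / 0.998 = 1.635271.
Insert (E2) into (E0): gamma(0) (1 - phi_2^2) = phi_1 (1 + phi_2) gamma(1) + c_0.
  phi_1 (1 + phi_2) = (-0.652)(1.002) = -0.653304,   1 - phi_2^2 = 0.999996.
Replace gamma(1) by A gamma(0) + B and collect gamma(0):
  gamma(0) [0.999996 - (-0.653304)(-0.653307)] = (-0.653304)(1.635271) + 3.601792
  gamma(0) * 0.573188 = 2.533463
  gamma(0) = 2.533463 / 0.573188 = 4.41995.
  gamma(1) = A gamma(0) + B = (-0.653307)(4.41995) + (1.635271) = -1.252312.
  gamma(2) = phi_1 gamma(1) + phi_2 gamma(0) = (-0.652)(-1.252312) + (0.002)(4.41995) = 0.825347.
Therefore gamma(2) = 0.8253 (to 4 decimal places).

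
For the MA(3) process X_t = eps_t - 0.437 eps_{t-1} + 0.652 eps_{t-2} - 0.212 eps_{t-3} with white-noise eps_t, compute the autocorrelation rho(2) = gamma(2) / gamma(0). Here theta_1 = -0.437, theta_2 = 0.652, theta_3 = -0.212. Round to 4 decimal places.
\rho(2) = 0.4483

For an MA(q) process with theta_0 = 1, the autocovariance is
  gamma(k) = sigma^2 * sum_{i=0..q-k} theta_i * theta_{i+k},
and rho(k) = gamma(k) / gamma(0). Sigma^2 cancels.
  numerator   = (1)*(0.652) + (-0.437)*(-0.212) = 0.744644.
  denominator = (1)^2 + (-0.437)^2 + (0.652)^2 + (-0.212)^2 = 1.661017.
  rho(2) = 0.744644 / 1.661017 = 0.4483.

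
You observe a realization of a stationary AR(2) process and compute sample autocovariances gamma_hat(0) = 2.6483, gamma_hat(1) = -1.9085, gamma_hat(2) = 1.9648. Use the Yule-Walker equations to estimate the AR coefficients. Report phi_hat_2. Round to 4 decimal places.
\hat\phi_{2} = 0.4631

The Yule-Walker equations for an AR(p) process read, in matrix form,
  Gamma_p phi = r_p,   with   (Gamma_p)_{ij} = gamma(|i - j|),
                       (r_p)_i = gamma(i),   i,j = 1..p.
Substitute the sample gammas (Toeplitz matrix and right-hand side of size 2):
  Gamma_p = [[2.6483, -1.9085], [-1.9085, 2.6483]]
  r_p     = [-1.9085, 1.9648]
Written out:
  2.6483 phi_1 - 1.9085 phi_2 = -1.9085
  -1.9085 phi_1 + 2.6483 phi_2 = 1.9648
Solve by Cramer's rule:
  det = gamma(0)^2 - gamma(1)^2 = (2.6483)^2 - (-1.9085)^2 = 7.01349289 - 3.64237225 = 3.37112064
  phi_hat_1 = [gamma(1) gamma(0) - gamma(1) gamma(2)] / det = [(-1.9085)(2.6483) - (-1.9085)(1.9648)] / 3.37112064 = -1.30445975 / 3.37112064 = -0.387
  phi_hat_2 = [gamma(0) gamma(2) - gamma(1)^2] / det = [(2.6483)(1.9648) - (-1.9085)^2] / 3.37112064 = 1.56100759 / 3.37112064 = 0.4631
So phi_hat = [-0.3870, 0.4631].
Therefore phi_hat_2 = 0.4631.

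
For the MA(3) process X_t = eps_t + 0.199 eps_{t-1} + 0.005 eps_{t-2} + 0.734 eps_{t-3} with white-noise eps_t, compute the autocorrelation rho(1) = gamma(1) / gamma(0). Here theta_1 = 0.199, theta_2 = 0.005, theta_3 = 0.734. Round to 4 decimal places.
\rho(1) = 0.1290

For an MA(q) process with theta_0 = 1, the autocovariance is
  gamma(k) = sigma^2 * sum_{i=0..q-k} theta_i * theta_{i+k},
and rho(k) = gamma(k) / gamma(0). Sigma^2 cancels.
  numerator   = (1)*(0.199) + (0.199)*(0.005) + (0.005)*(0.734) = 0.203665.
  denominator = (1)^2 + (0.199)^2 + (0.005)^2 + (0.734)^2 = 1.578382.
  rho(1) = 0.203665 / 1.578382 = 0.1290.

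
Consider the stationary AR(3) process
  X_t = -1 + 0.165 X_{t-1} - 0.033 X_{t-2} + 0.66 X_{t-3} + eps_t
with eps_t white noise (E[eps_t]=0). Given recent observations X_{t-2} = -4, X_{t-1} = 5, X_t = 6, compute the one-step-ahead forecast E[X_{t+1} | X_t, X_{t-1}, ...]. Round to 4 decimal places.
E[X_{t+1} \mid \mathcal F_t] = -2.8150

For an AR(p) model X_t = c + sum_i phi_i X_{t-i} + eps_t, the
one-step-ahead conditional mean is
  E[X_{t+1} | X_t, ...] = c + sum_i phi_i X_{t+1-i}.
Substitute known values:
  E[X_{t+1} | ...] = -1 + (0.165) * (6) + (-0.033) * (5) + (0.66) * (-4)
                   = -2.8150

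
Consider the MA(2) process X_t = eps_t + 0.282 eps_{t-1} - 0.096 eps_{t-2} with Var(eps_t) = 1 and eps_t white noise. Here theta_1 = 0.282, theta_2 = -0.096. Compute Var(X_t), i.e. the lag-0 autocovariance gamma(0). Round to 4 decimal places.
\gamma(0) = 1.0887

For an MA(q) process X_t = eps_t + sum_i theta_i eps_{t-i} with
Var(eps_t) = sigma^2, the variance is
  gamma(0) = sigma^2 * (1 + sum_i theta_i^2).
  sum_i theta_i^2 = (0.282)^2 + (-0.096)^2 = 0.079524 + 0.009216 = 0.08874.
  gamma(0) = 1 * (1 + 0.08874) = 1 * 1.08874 = 1.08874, which rounds to 1.0887.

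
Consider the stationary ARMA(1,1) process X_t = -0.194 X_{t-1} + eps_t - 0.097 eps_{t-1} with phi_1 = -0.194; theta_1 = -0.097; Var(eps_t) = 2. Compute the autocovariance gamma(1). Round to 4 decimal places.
\gamma(1) = -0.6161

Multiply the model equation by X_{t-k} and take expectations. With theta_0 = psi_0 = 1 and psi_j the MA(infinity) weights, this gives
  gamma(k) - sum_i phi_i gamma(k-i) = c_k,
  c_k = sigma^2 * sum_{j=k..q} theta_j psi_{j-k}   (c_k = 0 for k > q),
using gamma(-m) = gamma(m).
psi-weights needed (psi_j = theta_j + sum_i phi_i psi_{j-i}):
  psi_1 = theta_1 + phi_1 = -0.097 + (-0.194) = -0.291
Right-hand sides:
  c_0 = sigma^2 (1 + theta_1 psi_1) = 2 * (1 + (-0.097)(-0.291)) = 2 * 1.028227 = 2.056454
  c_1 = sigma^2 theta_1 = 2 * (-0.097) = -0.194
  c_2 = 0
Equations for k = 0 and k = 1 (AR order 1):
  gamma(0) = phi_1 gamma(1) + c_0
  gamma(1) = phi_1 gamma(0) + c_1
Substituting the second into the first: gamma(0) (1 - phi_1^2) = c_0 + phi_1 c_1, so
  gamma(0) = (c_0 + phi_1 c_1) / (1 - phi_1^2) = (2.056454 + (-0.194)(-0.194)) / (1 - (-0.194)^2) = 2.09409 / 0.962364 = 2.175985.
  gamma(1) = phi_1 gamma(0) + c_1 = (-0.194)(2.175985) + (-0.194) = -0.616141.
Therefore gamma(1) = -0.6161 (to 4 decimal places).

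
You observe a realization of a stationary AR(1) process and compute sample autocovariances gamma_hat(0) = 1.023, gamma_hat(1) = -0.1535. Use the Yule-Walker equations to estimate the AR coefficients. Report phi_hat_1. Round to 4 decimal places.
\hat\phi_{1} = -0.1500

The Yule-Walker equations for an AR(p) process read, in matrix form,
  Gamma_p phi = r_p,   with   (Gamma_p)_{ij} = gamma(|i - j|),
                       (r_p)_i = gamma(i),   i,j = 1..p.
Substitute the sample gammas (Toeplitz matrix and right-hand side of size 1):
  Gamma_p = [[1.023]]
  r_p     = [-0.1535]
With p = 1 this is the single equation gamma(0) phi_1 = gamma(1):
  phi_hat_1 = gamma(1) / gamma(0) = -0.1535 / 1.023 = -0.1500.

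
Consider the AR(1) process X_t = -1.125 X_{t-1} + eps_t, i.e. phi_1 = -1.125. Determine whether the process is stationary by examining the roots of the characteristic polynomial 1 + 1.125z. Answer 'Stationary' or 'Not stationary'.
\text{Not stationary}

The AR(p) characteristic polynomial is P(z) = 1 + 1.125z.
Stationarity requires all roots to lie outside the unit circle, i.e. |z| > 1 for every root.
This is linear in z: 1 + (1.125) z = 0  =>  z = -1/(1.125) = -0.888889,  |z| = 0.888889.
Moduli of all roots: 0.8889.
All moduli strictly greater than 1? No.
Verdict: Not stationary.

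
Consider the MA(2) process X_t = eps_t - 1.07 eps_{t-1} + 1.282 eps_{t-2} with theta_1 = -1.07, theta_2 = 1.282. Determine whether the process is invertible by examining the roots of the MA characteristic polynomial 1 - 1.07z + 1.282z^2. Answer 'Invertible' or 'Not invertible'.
\text{Not invertible}

The MA(q) characteristic polynomial is P(z) = 1 - 1.07z + 1.282z^2.
Invertibility requires all roots to lie outside the unit circle, i.e. |z| > 1 for every root.
Set 1 + (-1.07) z + (1.282) z^2 = 0, i.e. a z^2 + b z + c = 0 with a = 1.282, b = -1.07, c = 1.
Discriminant D = b^2 - 4ac = (-1.07)^2 - 4*(1.282)*1 = 1.1449 - (5.128) = -3.9831.
D < 0, so the roots are the complex-conjugate pair z = (-b +/- i sqrt(-D)) / (2a) = 0.4173 +/- 0.7784i.
For a conjugate pair |z|^2 = z * conj(z) = (product of roots) = c/a = 1/(1.282) = 0.780031, so |z| = sqrt(0.780031) = 0.8832 for both roots.
Moduli of all roots: 0.8832, 0.8832.
All moduli strictly greater than 1? No.
Verdict: Not invertible.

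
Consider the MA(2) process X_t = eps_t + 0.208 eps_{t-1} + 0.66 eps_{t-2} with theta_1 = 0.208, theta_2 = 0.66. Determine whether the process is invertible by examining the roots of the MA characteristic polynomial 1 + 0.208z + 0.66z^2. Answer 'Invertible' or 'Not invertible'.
\text{Invertible}

The MA(q) characteristic polynomial is P(z) = 1 + 0.208z + 0.66z^2.
Invertibility requires all roots to lie outside the unit circle, i.e. |z| > 1 for every root.
Set 1 + (0.208) z + (0.66) z^2 = 0, i.e. a z^2 + b z + c = 0 with a = 0.66, b = 0.208, c = 1.
Discriminant D = b^2 - 4ac = (0.208)^2 - 4*(0.66)*1 = 0.043264 - (2.64) = -2.596736.
D < 0, so the roots are the complex-conjugate pair z = (-b +/- i sqrt(-D)) / (2a) = -0.1576 +/- 1.2208i.
For a conjugate pair |z|^2 = z * conj(z) = (product of roots) = c/a = 1/(0.66) = 1.515152, so |z| = sqrt(1.515152) = 1.2309 for both roots.
Moduli of all roots: 1.2309, 1.2309.
All moduli strictly greater than 1? Yes.
Verdict: Invertible.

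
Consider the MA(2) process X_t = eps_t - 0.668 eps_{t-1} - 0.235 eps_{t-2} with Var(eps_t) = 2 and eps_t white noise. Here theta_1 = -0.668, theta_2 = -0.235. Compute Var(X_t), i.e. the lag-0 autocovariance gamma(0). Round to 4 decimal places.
\gamma(0) = 3.0029

For an MA(q) process X_t = eps_t + sum_i theta_i eps_{t-i} with
Var(eps_t) = sigma^2, the variance is
  gamma(0) = sigma^2 * (1 + sum_i theta_i^2).
  sum_i theta_i^2 = (-0.668)^2 + (-0.235)^2 = 0.446224 + 0.055225 = 0.501449.
  gamma(0) = 2 * (1 + 0.501449) = 2 * 1.501449 = 3.002898, which rounds to 3.0029.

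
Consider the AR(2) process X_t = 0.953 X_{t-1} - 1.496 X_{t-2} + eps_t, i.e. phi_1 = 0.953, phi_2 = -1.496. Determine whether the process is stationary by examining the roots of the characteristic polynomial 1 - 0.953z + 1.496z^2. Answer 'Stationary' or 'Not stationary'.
\text{Not stationary}

The AR(p) characteristic polynomial is P(z) = 1 - 0.953z + 1.496z^2.
Stationarity requires all roots to lie outside the unit circle, i.e. |z| > 1 for every root.
Set 1 + (-0.953) z + (1.496) z^2 = 0, i.e. a z^2 + b z + c = 0 with a = 1.496, b = -0.953, c = 1.
Discriminant D = b^2 - 4ac = (-0.953)^2 - 4*(1.496)*1 = 0.908209 - (5.984) = -5.075791.
D < 0, so the roots are the complex-conjugate pair z = (-b +/- i sqrt(-D)) / (2a) = 0.3185 +/- 0.753i.
For a conjugate pair |z|^2 = z * conj(z) = (product of roots) = c/a = 1/(1.496) = 0.668449, so |z| = sqrt(0.668449) = 0.8176 for both roots.
Moduli of all roots: 0.8176, 0.8176.
All moduli strictly greater than 1? No.
Verdict: Not stationary.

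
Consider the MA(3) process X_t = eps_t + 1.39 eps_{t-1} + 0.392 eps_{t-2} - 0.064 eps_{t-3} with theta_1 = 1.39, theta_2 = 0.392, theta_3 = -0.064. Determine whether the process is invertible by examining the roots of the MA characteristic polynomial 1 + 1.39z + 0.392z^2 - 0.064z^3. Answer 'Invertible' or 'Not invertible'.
\text{Invertible}

The MA(q) characteristic polynomial is P(z) = 1 + 1.39z + 0.392z^2 - 0.064z^3.
Invertibility requires all roots to lie outside the unit circle, i.e. |z| > 1 for every root.
Degree 3: look for a simple real root z0 first, then factor out (1 - z/z0) and solve the remaining quadratic.
Testing z0 = -1.25: P(-1.25) = 1 + (1.39)(-1.25) + (0.392)(-1.25)^2 + (-0.064)(-1.25)^3
  = 1 + (-1.7375) + (0.6125) + (0.125) = 0.  So z_0 = -1.25 is a root, |z_0| = 1.25.
Divide out the factor (1 + 0.8 z) = (1 - z/z0) (since 1/z0 = -0.8):
  P(z) = (1 + 0.8 z)(1 + (0.59) z + (-0.08) z^2)
  [check: z-coef 0.59 - (-0.8) = 1.39; z^2-coef -0.08 - (-0.8)(0.59) = 0.392; z^3-coef -(-0.8)(-0.08) = -0.064.]
Remaining roots from the quadratic factor 1 + (0.59) z + (-0.08) z^2:
  Set 1 + (0.59) z + (-0.08) z^2 = 0, i.e. a z^2 + b z + c = 0 with a = -0.08, b = 0.59, c = 1.
  Discriminant D = b^2 - 4ac = (0.59)^2 - 4*(-0.08)*1 = 0.3481 - (-0.32) = 0.6681.
  D >= 0, so the roots are real: z = (-b +/- sqrt(D)) / (2a) = (-0.59 +/- 0.817374) / (-0.16).
    z_1 = (-0.59 + 0.817374) / (-0.16) = -1.4211,   |z_1| = 1.4211.
    z_2 = (-0.59 - 0.817374) / (-0.16) = 8.7961,   |z_2| = 8.7961.
Moduli of all roots: 1.2500, 1.4211, 8.7961.
All moduli strictly greater than 1? Yes.
Verdict: Invertible.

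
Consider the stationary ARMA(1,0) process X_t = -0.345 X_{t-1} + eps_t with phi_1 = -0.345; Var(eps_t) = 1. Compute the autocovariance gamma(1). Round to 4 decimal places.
\gamma(1) = -0.3916

Multiply the model equation by X_{t-k} and take expectations. With theta_0 = psi_0 = 1 and psi_j the MA(infinity) weights, this gives
  gamma(k) - sum_i phi_i gamma(k-i) = c_k,
  c_k = sigma^2 * sum_{j=k..q} theta_j psi_{j-k}   (c_k = 0 for k > q),
using gamma(-m) = gamma(m).
Pure AR (q = 0): c_0 = sigma^2 = 1, c_k = 0 for k >= 1.
Equations for k = 0 and k = 1 (AR order 1):
  gamma(0) = phi_1 gamma(1) + c_0
  gamma(1) = phi_1 gamma(0) + c_1
Substituting the second into the first: gamma(0) (1 - phi_1^2) = c_0 + phi_1 c_1, so
  gamma(0) = c_0 / (1 - phi_1^2) = 1 / (1 - (-0.345)^2) = 1 / 0.880975 = 1.135106.
  gamma(1) = phi_1 gamma(0) = (-0.345)(1.135106) = -0.391612.
Therefore gamma(1) = -0.3916 (to 4 decimal places).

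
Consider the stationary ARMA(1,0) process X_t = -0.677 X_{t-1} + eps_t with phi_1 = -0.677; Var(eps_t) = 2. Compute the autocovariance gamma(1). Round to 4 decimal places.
\gamma(1) = -2.4997

Multiply the model equation by X_{t-k} and take expectations. With theta_0 = psi_0 = 1 and psi_j the MA(infinity) weights, this gives
  gamma(k) - sum_i phi_i gamma(k-i) = c_k,
  c_k = sigma^2 * sum_{j=k..q} theta_j psi_{j-k}   (c_k = 0 for k > q),
using gamma(-m) = gamma(m).
Pure AR (q = 0): c_0 = sigma^2 = 2, c_k = 0 for k >= 1.
Equations for k = 0 and k = 1 (AR order 1):
  gamma(0) = phi_1 gamma(1) + c_0
  gamma(1) = phi_1 gamma(0) + c_1
Substituting the second into the first: gamma(0) (1 - phi_1^2) = c_0 + phi_1 c_1, so
  gamma(0) = c_0 / (1 - phi_1^2) = 2 / (1 - (-0.677)^2) = 2 / 0.541671 = 3.692278.
  gamma(1) = phi_1 gamma(0) = (-0.677)(3.692278) = -2.499672.
Therefore gamma(1) = -2.4997 (to 4 decimal places).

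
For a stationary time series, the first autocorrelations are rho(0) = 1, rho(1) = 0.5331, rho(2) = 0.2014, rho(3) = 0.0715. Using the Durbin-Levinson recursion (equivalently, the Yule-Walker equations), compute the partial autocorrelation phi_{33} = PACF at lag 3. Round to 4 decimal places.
\phi_{33} = 0.0189

The PACF at lag k is phi_{kk}, the last component of the solution
to the Yule-Walker system G_k phi = r_k where
  (G_k)_{ij} = rho(|i - j|), (r_k)_i = rho(i), i,j = 1..k.
Equivalently, Durbin-Levinson gives phi_{kk} iteratively:
  phi_{11} = rho(1)
  phi_{kk} = [rho(k) - sum_{j=1..k-1} phi_{k-1,j} rho(k-j)]
            / [1 - sum_{j=1..k-1} phi_{k-1,j} rho(j)],
  phi_{k,j} = phi_{k-1,j} - phi_{kk} phi_{k-1,k-j},  j = 1..k-1.
Step k = 1:
  phi_11 = rho(1) = 0.5331.
Step k = 2:
  phi_22 = [rho(2) - phi_11 rho(1)] / [1 - phi_11 rho(1)] = [0.2014 - (0.5331)(0.5331)] / [1 - (0.5331)(0.5331)]
         = -0.08279561 / 0.71580439 = -0.115668.
  Update: phi_21 = phi_11 - phi_22 phi_11 = 0.5331 - (-0.115668)(0.5331) = 0.594763.
Step k = 3:
  phi_33 = [rho(3) - phi_21 rho(2) - phi_22 rho(1)] / [1 - phi_21 rho(1) - phi_22 rho(2)]
    numerator   = 0.0715 - (0.594763)(0.2014) - (-0.115668)(0.5331) = 0.01337739
    denominator = 1 - (0.594763)(0.5331) - (-0.115668)(0.2014) = 0.70622759
  phi_33 = 0.01337739 / 0.70622759 = 0.0189.
Therefore phi_{33} = 0.0189.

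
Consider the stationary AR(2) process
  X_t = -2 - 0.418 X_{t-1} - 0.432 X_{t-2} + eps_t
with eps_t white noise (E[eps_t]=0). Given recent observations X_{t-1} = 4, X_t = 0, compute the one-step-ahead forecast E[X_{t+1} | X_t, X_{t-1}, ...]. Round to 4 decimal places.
E[X_{t+1} \mid \mathcal F_t] = -3.7280

For an AR(p) model X_t = c + sum_i phi_i X_{t-i} + eps_t, the
one-step-ahead conditional mean is
  E[X_{t+1} | X_t, ...] = c + sum_i phi_i X_{t+1-i}.
Substitute known values:
  E[X_{t+1} | ...] = -2 + (-0.418) * (0) + (-0.432) * (4)
                   = -3.7280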